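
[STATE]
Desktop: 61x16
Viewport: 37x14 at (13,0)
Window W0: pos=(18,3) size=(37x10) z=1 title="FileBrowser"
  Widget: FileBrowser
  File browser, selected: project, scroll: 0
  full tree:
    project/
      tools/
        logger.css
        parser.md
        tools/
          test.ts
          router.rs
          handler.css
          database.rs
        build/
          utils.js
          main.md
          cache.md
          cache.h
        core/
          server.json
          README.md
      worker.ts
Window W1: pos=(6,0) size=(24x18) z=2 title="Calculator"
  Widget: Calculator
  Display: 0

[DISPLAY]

━━━━━━━━━━━━━━━━┓                    
lator           ┃                    
────────────────┨                    
               0┃━━━━━━━━━━━━━━━━━━━━
──┬───┬───┐     ┃r                   
8 │ 9 │ ÷ │     ┃────────────────────
──┼───┼───┤     ┃ct/                 
5 │ 6 │ × │     ┃ls/                 
──┼───┼───┤     ┃ts                  
2 │ 3 │ - │     ┃                    
──┼───┼───┤     ┃                    
. │ = │ + │     ┃                    
──┼───┼───┤     ┃━━━━━━━━━━━━━━━━━━━━
MC│ MR│ M+│     ┃                    


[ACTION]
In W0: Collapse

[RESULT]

━━━━━━━━━━━━━━━━┓                    
lator           ┃                    
────────────────┨                    
               0┃━━━━━━━━━━━━━━━━━━━━
──┬───┬───┐     ┃r                   
8 │ 9 │ ÷ │     ┃────────────────────
──┼───┼───┤     ┃ct/                 
5 │ 6 │ × │     ┃                    
──┼───┼───┤     ┃                    
2 │ 3 │ - │     ┃                    
──┼───┼───┤     ┃                    
. │ = │ + │     ┃                    
──┼───┼───┤     ┃━━━━━━━━━━━━━━━━━━━━
MC│ MR│ M+│     ┃                    


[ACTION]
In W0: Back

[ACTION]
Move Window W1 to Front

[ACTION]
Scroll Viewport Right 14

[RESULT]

━━━━━┓                               
     ┃                               
─────┨                               
    0┃━━━━━━━━━━━━━━━━━━━━━━━━┓      
     ┃r                       ┃      
     ┃────────────────────────┨      
     ┃ct/                     ┃      
     ┃                        ┃      
     ┃                        ┃      
     ┃                        ┃      
     ┃                        ┃      
     ┃                        ┃      
     ┃━━━━━━━━━━━━━━━━━━━━━━━━┛      
     ┃                               


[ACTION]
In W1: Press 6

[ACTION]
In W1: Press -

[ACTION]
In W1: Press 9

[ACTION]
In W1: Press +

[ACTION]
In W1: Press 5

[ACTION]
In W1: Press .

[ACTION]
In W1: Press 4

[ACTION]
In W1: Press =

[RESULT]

━━━━━┓                               
     ┃                               
─────┨                               
  2.4┃━━━━━━━━━━━━━━━━━━━━━━━━┓      
     ┃r                       ┃      
     ┃────────────────────────┨      
     ┃ct/                     ┃      
     ┃                        ┃      
     ┃                        ┃      
     ┃                        ┃      
     ┃                        ┃      
     ┃                        ┃      
     ┃━━━━━━━━━━━━━━━━━━━━━━━━┛      
     ┃                               


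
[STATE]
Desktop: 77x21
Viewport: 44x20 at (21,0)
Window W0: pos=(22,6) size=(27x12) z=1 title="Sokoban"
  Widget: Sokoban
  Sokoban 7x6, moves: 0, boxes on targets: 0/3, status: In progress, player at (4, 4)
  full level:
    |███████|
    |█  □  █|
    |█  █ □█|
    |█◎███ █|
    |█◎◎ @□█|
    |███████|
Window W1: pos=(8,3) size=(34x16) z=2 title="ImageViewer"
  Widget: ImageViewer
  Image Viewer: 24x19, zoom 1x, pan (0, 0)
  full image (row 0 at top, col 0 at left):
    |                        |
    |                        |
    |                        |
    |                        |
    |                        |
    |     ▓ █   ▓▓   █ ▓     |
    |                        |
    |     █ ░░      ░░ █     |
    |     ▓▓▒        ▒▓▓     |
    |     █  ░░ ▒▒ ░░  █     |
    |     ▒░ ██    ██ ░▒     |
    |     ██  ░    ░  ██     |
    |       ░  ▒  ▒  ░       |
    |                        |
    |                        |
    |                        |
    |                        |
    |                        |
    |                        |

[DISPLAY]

                                            
                                            
                                            
━━━━━━━━━━━━━━━━━━━━┓                       
                    ┃                       
────────────────────┨                       
                    ┃━━━━━━┓                
                    ┃      ┃                
                    ┃──────┨                
                    ┃      ┃                
                    ┃      ┃                
▓   █ ▓             ┃      ┃                
                    ┃      ┃                
   ░░ █             ┃      ┃                
    ▒▓▓             ┃      ┃                
▒ ░░  █             ┃      ┃                
  ██ ░▒             ┃      ┃                
  ░  ██             ┃━━━━━━┛                
━━━━━━━━━━━━━━━━━━━━┛                       
                                            


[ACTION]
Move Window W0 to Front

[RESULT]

                                            
                                            
                                            
━━━━━━━━━━━━━━━━━━━━┓                       
                    ┃                       
────────────────────┨                       
 ┏━━━━━━━━━━━━━━━━━━━━━━━━━┓                
 ┃ Sokoban                 ┃                
 ┠─────────────────────────┨                
 ┃███████                  ┃                
 ┃█  □  █                  ┃                
▓┃█  █ □█                  ┃                
 ┃█◎███ █                  ┃                
 ┃█◎◎ @□█                  ┃                
 ┃███████                  ┃                
▒┃Moves: 0  0/3            ┃                
 ┃                         ┃                
 ┗━━━━━━━━━━━━━━━━━━━━━━━━━┛                
━━━━━━━━━━━━━━━━━━━━┛                       
                                            


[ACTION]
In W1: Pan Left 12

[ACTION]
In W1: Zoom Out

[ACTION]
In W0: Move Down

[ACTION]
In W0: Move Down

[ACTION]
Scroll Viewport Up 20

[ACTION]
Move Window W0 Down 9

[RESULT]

                                            
                                            
                                            
━━━━━━━━━━━━━━━━━━━━┓                       
                    ┃                       
────────────────────┨                       
                    ┃                       
                    ┃                       
                    ┃                       
 ┏━━━━━━━━━━━━━━━━━━━━━━━━━┓                
 ┃ Sokoban                 ┃                
▓┠─────────────────────────┨                
 ┃███████                  ┃                
 ┃█  □  █                  ┃                
 ┃█  █ □█                  ┃                
▒┃█◎███ █                  ┃                
 ┃█◎◎ @□█                  ┃                
 ┃███████                  ┃                
━┃Moves: 0  0/3            ┃                
 ┃                         ┃                


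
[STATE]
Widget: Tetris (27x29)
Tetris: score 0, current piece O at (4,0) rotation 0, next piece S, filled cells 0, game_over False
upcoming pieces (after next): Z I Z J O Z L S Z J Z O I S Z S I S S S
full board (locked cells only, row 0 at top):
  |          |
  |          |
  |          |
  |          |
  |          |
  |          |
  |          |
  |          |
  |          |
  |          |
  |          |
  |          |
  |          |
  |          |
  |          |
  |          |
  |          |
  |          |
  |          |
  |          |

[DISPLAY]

    ▓▓    │Next:           
    ▓▓    │ ░░             
          │░░              
          │                
          │                
          │                
          │Score:          
          │0               
          │                
          │                
          │                
          │                
          │                
          │                
          │                
          │                
          │                
          │                
          │                
          │                
          │                
          │                
          │                
          │                
          │                
          │                
          │                
          │                
          │                


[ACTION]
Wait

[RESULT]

          │Next:           
    ▓▓    │ ░░             
    ▓▓    │░░              
          │                
          │                
          │                
          │Score:          
          │0               
          │                
          │                
          │                
          │                
          │                
          │                
          │                
          │                
          │                
          │                
          │                
          │                
          │                
          │                
          │                
          │                
          │                
          │                
          │                
          │                
          │                


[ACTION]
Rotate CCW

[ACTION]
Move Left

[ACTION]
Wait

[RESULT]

          │Next:           
          │ ░░             
   ▓▓     │░░              
   ▓▓     │                
          │                
          │                
          │Score:          
          │0               
          │                
          │                
          │                
          │                
          │                
          │                
          │                
          │                
          │                
          │                
          │                
          │                
          │                
          │                
          │                
          │                
          │                
          │                
          │                
          │                
          │                


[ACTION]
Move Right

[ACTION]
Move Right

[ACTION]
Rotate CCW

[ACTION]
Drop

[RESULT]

          │Next:           
          │ ░░             
          │░░              
     ▓▓   │                
     ▓▓   │                
          │                
          │Score:          
          │0               
          │                
          │                
          │                
          │                
          │                
          │                
          │                
          │                
          │                
          │                
          │                
          │                
          │                
          │                
          │                
          │                
          │                
          │                
          │                
          │                
          │                


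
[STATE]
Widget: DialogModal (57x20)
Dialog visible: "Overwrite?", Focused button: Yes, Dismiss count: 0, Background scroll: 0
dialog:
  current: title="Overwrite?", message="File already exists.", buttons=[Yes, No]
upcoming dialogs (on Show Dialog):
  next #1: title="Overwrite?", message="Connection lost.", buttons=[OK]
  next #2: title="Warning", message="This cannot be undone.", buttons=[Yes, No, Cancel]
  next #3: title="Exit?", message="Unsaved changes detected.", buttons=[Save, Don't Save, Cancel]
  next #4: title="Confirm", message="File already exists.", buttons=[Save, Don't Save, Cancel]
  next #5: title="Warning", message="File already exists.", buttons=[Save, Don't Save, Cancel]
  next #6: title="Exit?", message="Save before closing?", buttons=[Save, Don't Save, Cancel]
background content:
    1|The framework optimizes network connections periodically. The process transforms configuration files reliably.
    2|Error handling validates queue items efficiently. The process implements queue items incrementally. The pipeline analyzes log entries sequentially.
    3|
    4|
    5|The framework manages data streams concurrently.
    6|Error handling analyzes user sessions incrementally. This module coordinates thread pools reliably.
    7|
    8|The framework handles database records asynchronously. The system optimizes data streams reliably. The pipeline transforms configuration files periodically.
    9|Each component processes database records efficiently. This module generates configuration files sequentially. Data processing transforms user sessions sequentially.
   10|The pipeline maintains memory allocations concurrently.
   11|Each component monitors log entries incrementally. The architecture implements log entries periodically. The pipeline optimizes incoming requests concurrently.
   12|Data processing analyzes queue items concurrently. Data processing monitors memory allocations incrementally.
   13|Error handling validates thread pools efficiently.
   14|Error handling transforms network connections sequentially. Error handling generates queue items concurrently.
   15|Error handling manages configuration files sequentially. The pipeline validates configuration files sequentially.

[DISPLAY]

The framework optimizes network connections periodically.
Error handling validates queue items efficiently. The pro
                                                         
                                                         
The framework manages data streams concurrently.         
Error handling analyzes user sessions incrementally. This
                                                         
The framework ha┌──────────────────────┐synchronously. Th
Each component p│      Overwrite?      │s efficiently. Th
The pipeline mai│ File already exists. │s concurrently.  
Each component m│      [Yes]  No       │ementally. The ar
Data processing └──────────────────────┘currently. Data p
Error handling validates thread pools efficiently.       
Error handling transforms network connections sequentiall
Error handling manages configuration files sequentially. 
                                                         
                                                         
                                                         
                                                         
                                                         


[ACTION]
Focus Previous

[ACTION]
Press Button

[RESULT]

The framework optimizes network connections periodically.
Error handling validates queue items efficiently. The pro
                                                         
                                                         
The framework manages data streams concurrently.         
Error handling analyzes user sessions incrementally. This
                                                         
The framework handles database records asynchronously. Th
Each component processes database records efficiently. Th
The pipeline maintains memory allocations concurrently.  
Each component monitors log entries incrementally. The ar
Data processing analyzes queue items concurrently. Data p
Error handling validates thread pools efficiently.       
Error handling transforms network connections sequentiall
Error handling manages configuration files sequentially. 
                                                         
                                                         
                                                         
                                                         
                                                         


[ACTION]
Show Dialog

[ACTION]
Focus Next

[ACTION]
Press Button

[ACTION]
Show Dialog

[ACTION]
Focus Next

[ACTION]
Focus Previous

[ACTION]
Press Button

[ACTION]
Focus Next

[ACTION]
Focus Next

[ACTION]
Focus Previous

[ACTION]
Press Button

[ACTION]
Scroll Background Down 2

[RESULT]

                                                         
                                                         
The framework manages data streams concurrently.         
Error handling analyzes user sessions incrementally. This
                                                         
The framework handles database records asynchronously. Th
Each component processes database records efficiently. Th
The pipeline maintains memory allocations concurrently.  
Each component monitors log entries incrementally. The ar
Data processing analyzes queue items concurrently. Data p
Error handling validates thread pools efficiently.       
Error handling transforms network connections sequentiall
Error handling manages configuration files sequentially. 
                                                         
                                                         
                                                         
                                                         
                                                         
                                                         
                                                         


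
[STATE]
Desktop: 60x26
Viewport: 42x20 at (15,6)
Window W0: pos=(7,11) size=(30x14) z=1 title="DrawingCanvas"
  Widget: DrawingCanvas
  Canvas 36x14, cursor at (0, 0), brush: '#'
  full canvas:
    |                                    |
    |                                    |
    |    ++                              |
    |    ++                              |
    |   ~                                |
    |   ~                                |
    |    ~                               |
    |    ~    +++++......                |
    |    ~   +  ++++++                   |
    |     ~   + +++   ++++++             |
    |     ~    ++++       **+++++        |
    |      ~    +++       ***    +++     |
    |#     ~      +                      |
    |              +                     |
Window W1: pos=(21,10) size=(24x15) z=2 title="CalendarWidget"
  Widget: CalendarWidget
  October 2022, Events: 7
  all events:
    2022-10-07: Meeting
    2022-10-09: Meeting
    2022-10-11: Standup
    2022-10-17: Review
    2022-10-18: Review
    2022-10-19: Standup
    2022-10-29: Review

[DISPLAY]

                                          
                                          
                                          
                                          
      ┏━━━━━━━━━━━━━━━━━━━━━━┓            
━━━━━━┃ CalendarWidget       ┃            
gCanva┠──────────────────────┨            
──────┃     October 2022     ┃            
      ┃Mo Tu We Th Fr Sa Su  ┃            
      ┃                1  2  ┃            
      ┃ 3  4  5  6  7*  8  9*┃            
      ┃10 11* 12 13 14 15 16 ┃            
      ┃17* 18* 19* 20 21 22 2┃            
      ┃24 25 26 27 28 29* 30 ┃            
      ┃31                    ┃            
  ++++┃                      ┃            
 +  ++┃                      ┃            
  + ++┃                      ┃            
━━━━━━┗━━━━━━━━━━━━━━━━━━━━━━┛            
                                          


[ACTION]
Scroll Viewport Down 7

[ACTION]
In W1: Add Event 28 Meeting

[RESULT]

                                          
                                          
                                          
                                          
      ┏━━━━━━━━━━━━━━━━━━━━━━┓            
━━━━━━┃ CalendarWidget       ┃            
gCanva┠──────────────────────┨            
──────┃     October 2022     ┃            
      ┃Mo Tu We Th Fr Sa Su  ┃            
      ┃                1  2  ┃            
      ┃ 3  4  5  6  7*  8  9*┃            
      ┃10 11* 12 13 14 15 16 ┃            
      ┃17* 18* 19* 20 21 22 2┃            
      ┃24 25 26 27 28* 29* 30┃            
      ┃31                    ┃            
  ++++┃                      ┃            
 +  ++┃                      ┃            
  + ++┃                      ┃            
━━━━━━┗━━━━━━━━━━━━━━━━━━━━━━┛            
                                          


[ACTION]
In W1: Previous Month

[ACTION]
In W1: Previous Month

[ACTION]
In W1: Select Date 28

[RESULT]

                                          
                                          
                                          
                                          
      ┏━━━━━━━━━━━━━━━━━━━━━━┓            
━━━━━━┃ CalendarWidget       ┃            
gCanva┠──────────────────────┨            
──────┃     August 2022      ┃            
      ┃Mo Tu We Th Fr Sa Su  ┃            
      ┃ 1  2  3  4  5  6  7  ┃            
      ┃ 8  9 10 11 12 13 14  ┃            
      ┃15 16 17 18 19 20 21  ┃            
      ┃22 23 24 25 26 27 [28]┃            
      ┃29 30 31              ┃            
      ┃                      ┃            
  ++++┃                      ┃            
 +  ++┃                      ┃            
  + ++┃                      ┃            
━━━━━━┗━━━━━━━━━━━━━━━━━━━━━━┛            
                                          


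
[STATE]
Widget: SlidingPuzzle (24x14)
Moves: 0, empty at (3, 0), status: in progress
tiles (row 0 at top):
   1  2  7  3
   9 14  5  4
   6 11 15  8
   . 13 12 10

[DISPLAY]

┌────┬────┬────┬────┐   
│  1 │  2 │  7 │  3 │   
├────┼────┼────┼────┤   
│  9 │ 14 │  5 │  4 │   
├────┼────┼────┼────┤   
│  6 │ 11 │ 15 │  8 │   
├────┼────┼────┼────┤   
│    │ 13 │ 12 │ 10 │   
└────┴────┴────┴────┘   
Moves: 0                
                        
                        
                        
                        


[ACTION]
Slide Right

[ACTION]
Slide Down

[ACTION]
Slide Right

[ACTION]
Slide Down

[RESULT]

┌────┬────┬────┬────┐   
│  1 │  2 │  7 │  3 │   
├────┼────┼────┼────┤   
│    │ 14 │  5 │  4 │   
├────┼────┼────┼────┤   
│  9 │ 11 │ 15 │  8 │   
├────┼────┼────┼────┤   
│  6 │ 13 │ 12 │ 10 │   
└────┴────┴────┴────┘   
Moves: 2                
                        
                        
                        
                        


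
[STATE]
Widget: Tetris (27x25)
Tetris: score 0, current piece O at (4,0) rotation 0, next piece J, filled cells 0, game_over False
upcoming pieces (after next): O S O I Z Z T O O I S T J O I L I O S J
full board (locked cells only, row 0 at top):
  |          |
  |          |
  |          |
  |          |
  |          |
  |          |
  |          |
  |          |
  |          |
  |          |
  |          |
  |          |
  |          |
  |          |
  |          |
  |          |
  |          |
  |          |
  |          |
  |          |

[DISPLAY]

    ▓▓    │Next:           
    ▓▓    │█               
          │███             
          │                
          │                
          │                
          │Score:          
          │0               
          │                
          │                
          │                
          │                
          │                
          │                
          │                
          │                
          │                
          │                
          │                
          │                
          │                
          │                
          │                
          │                
          │                


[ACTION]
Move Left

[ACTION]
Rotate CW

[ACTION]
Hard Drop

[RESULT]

   █      │Next:           
   ███    │▓▓              
          │▓▓              
          │                
          │                
          │                
          │Score:          
          │0               
          │                
          │                
          │                
          │                
          │                
          │                
          │                
          │                
          │                
          │                
   ▓▓     │                
   ▓▓     │                
          │                
          │                
          │                
          │                
          │                


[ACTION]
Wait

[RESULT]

          │Next:           
   █      │▓▓              
   ███    │▓▓              
          │                
          │                
          │                
          │Score:          
          │0               
          │                
          │                
          │                
          │                
          │                
          │                
          │                
          │                
          │                
          │                
   ▓▓     │                
   ▓▓     │                
          │                
          │                
          │                
          │                
          │                


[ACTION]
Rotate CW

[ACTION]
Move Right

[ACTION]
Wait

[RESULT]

          │Next:           
          │▓▓              
    ██    │▓▓              
    █     │                
    █     │                
          │                
          │Score:          
          │0               
          │                
          │                
          │                
          │                
          │                
          │                
          │                
          │                
          │                
          │                
   ▓▓     │                
   ▓▓     │                
          │                
          │                
          │                
          │                
          │                


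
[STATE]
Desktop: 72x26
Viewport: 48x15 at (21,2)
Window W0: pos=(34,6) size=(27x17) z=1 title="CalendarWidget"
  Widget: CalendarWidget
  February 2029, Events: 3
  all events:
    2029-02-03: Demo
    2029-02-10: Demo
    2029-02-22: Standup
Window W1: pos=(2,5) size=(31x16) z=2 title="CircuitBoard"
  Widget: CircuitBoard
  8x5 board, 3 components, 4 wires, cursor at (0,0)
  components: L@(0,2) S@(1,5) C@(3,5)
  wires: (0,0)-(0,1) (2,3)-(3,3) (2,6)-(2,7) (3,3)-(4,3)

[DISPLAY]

                                                
                                                
                                                
━━━━━━━━━━━┓                                    
           ┃ ┏━━━━━━━━━━━━━━━━━━━━━━━━━┓        
───────────┨ ┃ CalendarWidget          ┃        
           ┃ ┠─────────────────────────┨        
           ┃ ┃      February 2029      ┃        
           ┃ ┃Mo Tu We Th Fr Sa Su     ┃        
      S    ┃ ┃          1  2  3*  4    ┃        
           ┃ ┃ 5  6  7  8  9 10* 11    ┃        
          ·┃ ┃12 13 14 15 16 17 18     ┃        
           ┃ ┃19 20 21 22* 23 24 25    ┃        
      C    ┃ ┃26 27 28                 ┃        
           ┃ ┃                         ┃        


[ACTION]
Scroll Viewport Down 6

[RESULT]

           ┃ ┠─────────────────────────┨        
           ┃ ┃      February 2029      ┃        
           ┃ ┃Mo Tu We Th Fr Sa Su     ┃        
      S    ┃ ┃          1  2  3*  4    ┃        
           ┃ ┃ 5  6  7  8  9 10* 11    ┃        
          ·┃ ┃12 13 14 15 16 17 18     ┃        
           ┃ ┃19 20 21 22* 23 24 25    ┃        
      C    ┃ ┃26 27 28                 ┃        
           ┃ ┃                         ┃        
           ┃ ┃                         ┃        
           ┃ ┃                         ┃        
           ┃ ┃                         ┃        
━━━━━━━━━━━┛ ┃                         ┃        
             ┃                         ┃        
             ┗━━━━━━━━━━━━━━━━━━━━━━━━━┛        


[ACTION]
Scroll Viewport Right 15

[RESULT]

        ┃ ┠─────────────────────────┨           
        ┃ ┃      February 2029      ┃           
        ┃ ┃Mo Tu We Th Fr Sa Su     ┃           
   S    ┃ ┃          1  2  3*  4    ┃           
        ┃ ┃ 5  6  7  8  9 10* 11    ┃           
       ·┃ ┃12 13 14 15 16 17 18     ┃           
        ┃ ┃19 20 21 22* 23 24 25    ┃           
   C    ┃ ┃26 27 28                 ┃           
        ┃ ┃                         ┃           
        ┃ ┃                         ┃           
        ┃ ┃                         ┃           
        ┃ ┃                         ┃           
━━━━━━━━┛ ┃                         ┃           
          ┃                         ┃           
          ┗━━━━━━━━━━━━━━━━━━━━━━━━━┛           


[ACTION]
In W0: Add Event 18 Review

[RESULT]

        ┃ ┠─────────────────────────┨           
        ┃ ┃      February 2029      ┃           
        ┃ ┃Mo Tu We Th Fr Sa Su     ┃           
   S    ┃ ┃          1  2  3*  4    ┃           
        ┃ ┃ 5  6  7  8  9 10* 11    ┃           
       ·┃ ┃12 13 14 15 16 17 18*    ┃           
        ┃ ┃19 20 21 22* 23 24 25    ┃           
   C    ┃ ┃26 27 28                 ┃           
        ┃ ┃                         ┃           
        ┃ ┃                         ┃           
        ┃ ┃                         ┃           
        ┃ ┃                         ┃           
━━━━━━━━┛ ┃                         ┃           
          ┃                         ┃           
          ┗━━━━━━━━━━━━━━━━━━━━━━━━━┛           


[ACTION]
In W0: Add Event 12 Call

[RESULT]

        ┃ ┠─────────────────────────┨           
        ┃ ┃      February 2029      ┃           
        ┃ ┃Mo Tu We Th Fr Sa Su     ┃           
   S    ┃ ┃          1  2  3*  4    ┃           
        ┃ ┃ 5  6  7  8  9 10* 11    ┃           
       ·┃ ┃12* 13 14 15 16 17 18*   ┃           
        ┃ ┃19 20 21 22* 23 24 25    ┃           
   C    ┃ ┃26 27 28                 ┃           
        ┃ ┃                         ┃           
        ┃ ┃                         ┃           
        ┃ ┃                         ┃           
        ┃ ┃                         ┃           
━━━━━━━━┛ ┃                         ┃           
          ┃                         ┃           
          ┗━━━━━━━━━━━━━━━━━━━━━━━━━┛           


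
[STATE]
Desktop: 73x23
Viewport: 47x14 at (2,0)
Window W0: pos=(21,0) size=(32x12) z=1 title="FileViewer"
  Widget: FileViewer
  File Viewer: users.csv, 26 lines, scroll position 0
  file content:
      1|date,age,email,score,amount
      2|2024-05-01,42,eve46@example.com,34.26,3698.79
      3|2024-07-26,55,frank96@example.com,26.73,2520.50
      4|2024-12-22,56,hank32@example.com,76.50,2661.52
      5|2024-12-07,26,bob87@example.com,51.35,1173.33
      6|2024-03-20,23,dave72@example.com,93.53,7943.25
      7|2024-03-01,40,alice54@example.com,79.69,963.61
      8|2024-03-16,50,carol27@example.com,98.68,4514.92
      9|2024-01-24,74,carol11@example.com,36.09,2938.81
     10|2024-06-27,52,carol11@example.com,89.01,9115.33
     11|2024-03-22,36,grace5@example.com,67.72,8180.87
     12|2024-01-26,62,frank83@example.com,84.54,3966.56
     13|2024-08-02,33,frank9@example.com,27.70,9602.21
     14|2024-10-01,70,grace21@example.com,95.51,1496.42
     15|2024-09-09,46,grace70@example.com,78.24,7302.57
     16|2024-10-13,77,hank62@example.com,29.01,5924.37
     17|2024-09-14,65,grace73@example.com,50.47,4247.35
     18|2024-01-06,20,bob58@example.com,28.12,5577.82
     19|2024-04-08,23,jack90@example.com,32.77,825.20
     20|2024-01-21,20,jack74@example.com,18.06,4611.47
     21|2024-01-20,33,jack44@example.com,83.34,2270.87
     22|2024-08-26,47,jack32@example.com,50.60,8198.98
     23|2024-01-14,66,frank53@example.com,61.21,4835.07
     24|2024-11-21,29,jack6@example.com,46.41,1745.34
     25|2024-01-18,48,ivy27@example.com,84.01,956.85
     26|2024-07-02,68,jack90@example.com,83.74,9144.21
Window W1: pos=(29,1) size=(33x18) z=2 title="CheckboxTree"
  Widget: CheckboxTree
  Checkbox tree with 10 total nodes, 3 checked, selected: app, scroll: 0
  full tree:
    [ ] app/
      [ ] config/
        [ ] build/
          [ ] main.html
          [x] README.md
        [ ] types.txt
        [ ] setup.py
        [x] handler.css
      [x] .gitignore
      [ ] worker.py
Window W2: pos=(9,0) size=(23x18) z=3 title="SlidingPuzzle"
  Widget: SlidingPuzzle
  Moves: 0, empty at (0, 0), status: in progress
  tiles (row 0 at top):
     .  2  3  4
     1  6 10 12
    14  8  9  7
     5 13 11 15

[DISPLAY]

       ┏━━━━━━━━━━━━━━━━━━━━━┓━━━━━━━━━━━━━━━━━
       ┃ SlidingPuzzle       ┃━━━━━━━━━━━━━━━━━
       ┠─────────────────────┨heckboxTree      
       ┃┌────┬────┬────┬────┐┃─────────────────
       ┃│    │  2 │  3 │  4 │┃-] app/          
       ┃├────┼────┼────┼────┤┃ [-] config/     
       ┃│  1 │  6 │ 10 │ 12 │┃   [-] build/    
       ┃├────┼────┼────┼────┤┃     [ ] main.htm
       ┃│ 14 │  8 │  9 │  7 │┃     [x] README.m
       ┃├────┼────┼────┼────┤┃   [ ] types.txt 
       ┃│  5 │ 13 │ 11 │ 15 │┃   [ ] setup.py  
       ┃└────┴────┴────┴────┘┃   [x] handler.cs
       ┃Moves: 0             ┃ [x] .gitignore  
       ┃                     ┃ [ ] worker.py   


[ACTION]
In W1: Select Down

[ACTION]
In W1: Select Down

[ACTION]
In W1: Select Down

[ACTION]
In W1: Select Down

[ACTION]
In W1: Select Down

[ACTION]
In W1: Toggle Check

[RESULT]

       ┏━━━━━━━━━━━━━━━━━━━━━┓━━━━━━━━━━━━━━━━━
       ┃ SlidingPuzzle       ┃━━━━━━━━━━━━━━━━━
       ┠─────────────────────┨heckboxTree      
       ┃┌────┬────┬────┬────┐┃─────────────────
       ┃│    │  2 │  3 │  4 │┃-] app/          
       ┃├────┼────┼────┼────┤┃ [-] config/     
       ┃│  1 │  6 │ 10 │ 12 │┃   [-] build/    
       ┃├────┼────┼────┼────┤┃     [ ] main.htm
       ┃│ 14 │  8 │  9 │  7 │┃     [x] README.m
       ┃├────┼────┼────┼────┤┃   [x] types.txt 
       ┃│  5 │ 13 │ 11 │ 15 │┃   [ ] setup.py  
       ┃└────┴────┴────┴────┘┃   [x] handler.cs
       ┃Moves: 0             ┃ [x] .gitignore  
       ┃                     ┃ [ ] worker.py   


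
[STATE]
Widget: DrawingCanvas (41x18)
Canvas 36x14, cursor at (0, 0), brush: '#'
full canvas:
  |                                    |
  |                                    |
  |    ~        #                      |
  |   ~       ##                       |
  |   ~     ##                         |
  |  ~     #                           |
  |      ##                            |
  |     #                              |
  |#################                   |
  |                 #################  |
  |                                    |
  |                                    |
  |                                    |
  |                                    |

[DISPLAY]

+                                        
                                         
    ~        #                           
   ~       ##                            
   ~     ##                              
  ~     #                                
      ##                                 
     #                                   
#################                        
                 #################       
                                         
                                         
                                         
                                         
                                         
                                         
                                         
                                         


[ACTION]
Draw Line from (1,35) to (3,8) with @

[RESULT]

+                                        
                             @@@@@@@     
    ~        # @@@@@@@@@@@@@@            
   ~    @@@@@@@                          
   ~     ##                              
  ~     #                                
      ##                                 
     #                                   
#################                        
                 #################       
                                         
                                         
                                         
                                         
                                         
                                         
                                         
                                         


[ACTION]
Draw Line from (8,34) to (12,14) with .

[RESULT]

+                                        
                             @@@@@@@     
    ~        # @@@@@@@@@@@@@@            
   ~    @@@@@@@                          
   ~     ##                              
  ~     #                                
      ##                                 
     #                                   
#################               ...      
                 ##########.....##       
                      .....              
                 .....                   
              ...                        
                                         
                                         
                                         
                                         
                                         


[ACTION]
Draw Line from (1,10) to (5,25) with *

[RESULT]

+                                        
          **                 @@@@@@@     
    ~       ****@@@@@@@@@@@@@            
   ~    @@@@@@@ ****                     
   ~     ##         ****                 
  ~     #               **               
      ##                                 
     #                                   
#################               ...      
                 ##########.....##       
                      .....              
                 .....                   
              ...                        
                                         
                                         
                                         
                                         
                                         


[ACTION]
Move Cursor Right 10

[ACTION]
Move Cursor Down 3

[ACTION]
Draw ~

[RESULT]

                                         
          **                 @@@@@@@     
    ~       ****@@@@@@@@@@@@@            
   ~    @@~@@@@ ****                     
   ~     ##         ****                 
  ~     #               **               
      ##                                 
     #                                   
#################               ...      
                 ##########.....##       
                      .....              
                 .....                   
              ...                        
                                         
                                         
                                         
                                         
                                         
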